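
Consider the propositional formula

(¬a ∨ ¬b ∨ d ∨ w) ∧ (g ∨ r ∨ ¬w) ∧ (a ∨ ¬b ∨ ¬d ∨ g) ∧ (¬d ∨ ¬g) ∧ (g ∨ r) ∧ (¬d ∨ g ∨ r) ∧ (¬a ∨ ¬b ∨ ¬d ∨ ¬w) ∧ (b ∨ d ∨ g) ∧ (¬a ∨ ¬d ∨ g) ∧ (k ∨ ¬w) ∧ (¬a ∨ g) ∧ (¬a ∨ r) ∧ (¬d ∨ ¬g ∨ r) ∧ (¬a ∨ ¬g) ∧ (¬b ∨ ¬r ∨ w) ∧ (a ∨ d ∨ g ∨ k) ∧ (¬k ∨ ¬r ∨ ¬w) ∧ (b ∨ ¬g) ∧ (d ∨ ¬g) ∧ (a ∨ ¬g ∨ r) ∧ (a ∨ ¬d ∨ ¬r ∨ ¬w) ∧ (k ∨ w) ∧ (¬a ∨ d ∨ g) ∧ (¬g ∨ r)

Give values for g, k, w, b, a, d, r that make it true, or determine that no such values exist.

Try g = True:
  (¬d ∨ ¬g) forces d = False.
  clause (d ∨ ¬g) is falsified — backtrack.
So g = False.
  then (g ∨ r) forces r = True.
  then (¬a ∨ g) forces a = False.
Try k = False:
  (k ∨ ¬w) forces w = False.
  clause (k ∨ w) is falsified — backtrack.
So k = True.
  then (¬k ∨ ¬r ∨ ¬w) forces w = False.
  then (¬b ∨ ¬r ∨ w) forces b = False.
  then (b ∨ d ∨ g) forces d = True.
All clauses satisfied.

g = False, k = True, w = False, b = False, a = False, d = True, r = True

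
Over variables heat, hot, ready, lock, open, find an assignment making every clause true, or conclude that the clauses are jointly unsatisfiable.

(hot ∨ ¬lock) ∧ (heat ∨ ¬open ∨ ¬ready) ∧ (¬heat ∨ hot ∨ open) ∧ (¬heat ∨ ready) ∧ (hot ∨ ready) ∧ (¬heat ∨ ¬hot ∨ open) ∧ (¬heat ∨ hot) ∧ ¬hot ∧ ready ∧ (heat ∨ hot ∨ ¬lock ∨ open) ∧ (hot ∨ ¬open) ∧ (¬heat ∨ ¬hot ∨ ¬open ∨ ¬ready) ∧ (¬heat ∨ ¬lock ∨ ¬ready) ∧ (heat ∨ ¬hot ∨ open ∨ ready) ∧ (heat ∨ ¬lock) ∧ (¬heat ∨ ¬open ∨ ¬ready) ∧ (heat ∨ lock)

Unsatisfiable — no assignment works.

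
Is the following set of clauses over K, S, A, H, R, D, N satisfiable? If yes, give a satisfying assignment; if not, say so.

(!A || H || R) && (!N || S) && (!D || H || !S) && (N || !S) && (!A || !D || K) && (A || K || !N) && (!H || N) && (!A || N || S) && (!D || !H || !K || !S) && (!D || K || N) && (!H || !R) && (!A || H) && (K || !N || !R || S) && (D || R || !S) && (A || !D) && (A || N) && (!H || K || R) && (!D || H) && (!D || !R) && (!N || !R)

Case S = True:
  (N || !S) forces N = True.
  (!N || !R) forces R = False.
  (D || R || !S) forces D = True.
  (!D || H || !S) forces H = True.
  (!D || !H || !K || !S) forces K = False.
  Clause (!H || K || R) is falsified — contradiction.
Case S = False:
  (!N || S) forces N = False.
  (!H || N) forces H = False.
  (!A || N || S) forces A = False.
  Clause (A || N) is falsified — contradiction.
Both cases fail, so the formula is unsatisfiable.

The formula is unsatisfiable.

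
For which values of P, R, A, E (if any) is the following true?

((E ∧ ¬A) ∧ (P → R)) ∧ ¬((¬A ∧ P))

P = False, R = True, A = False, E = True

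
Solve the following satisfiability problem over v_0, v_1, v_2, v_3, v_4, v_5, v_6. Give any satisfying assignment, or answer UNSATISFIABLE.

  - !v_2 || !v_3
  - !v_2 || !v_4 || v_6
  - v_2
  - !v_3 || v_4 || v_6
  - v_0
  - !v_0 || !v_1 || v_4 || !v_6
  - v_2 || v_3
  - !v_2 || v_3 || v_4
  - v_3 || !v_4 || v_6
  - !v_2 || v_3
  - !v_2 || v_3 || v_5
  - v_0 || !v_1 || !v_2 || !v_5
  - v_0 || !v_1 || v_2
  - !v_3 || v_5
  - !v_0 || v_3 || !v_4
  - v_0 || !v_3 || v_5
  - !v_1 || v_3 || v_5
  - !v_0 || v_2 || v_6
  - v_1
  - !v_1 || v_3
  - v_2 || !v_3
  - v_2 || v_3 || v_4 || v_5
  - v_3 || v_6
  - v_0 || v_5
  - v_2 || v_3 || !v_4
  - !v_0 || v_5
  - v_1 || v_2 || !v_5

Case v_2 = True:
  (!v_2 || !v_3) forces v_3 = False.
  Clause (!v_2 || v_3) is falsified — contradiction.
Case v_2 = False:
  Clause (v_2) is falsified — contradiction.
Both cases fail, so the formula is unsatisfiable.

Unsatisfiable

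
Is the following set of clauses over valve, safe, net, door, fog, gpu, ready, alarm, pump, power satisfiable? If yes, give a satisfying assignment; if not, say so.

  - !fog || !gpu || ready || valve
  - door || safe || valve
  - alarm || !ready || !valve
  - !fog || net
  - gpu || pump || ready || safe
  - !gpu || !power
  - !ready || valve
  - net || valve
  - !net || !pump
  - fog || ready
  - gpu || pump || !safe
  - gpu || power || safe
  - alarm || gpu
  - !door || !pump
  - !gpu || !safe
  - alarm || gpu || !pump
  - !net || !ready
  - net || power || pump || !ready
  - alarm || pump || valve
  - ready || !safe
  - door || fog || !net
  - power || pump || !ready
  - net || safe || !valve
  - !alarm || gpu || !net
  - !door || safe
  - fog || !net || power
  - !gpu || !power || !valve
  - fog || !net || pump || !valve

Set valve = True.
Set safe = True.
  then (!gpu || !safe) forces gpu = False.
  then (ready || !safe) forces ready = True.
  then (alarm || !ready || !valve) forces alarm = True.
  then (gpu || pump || !safe) forces pump = True.
  then (!door || !pump) forces door = False.
  then (!net || !ready) forces net = False.
  then (!fog || net) forces fog = False.
Set power = False.
All clauses satisfied.

valve=T; safe=T; net=F; door=F; fog=F; gpu=F; ready=T; alarm=T; pump=T; power=F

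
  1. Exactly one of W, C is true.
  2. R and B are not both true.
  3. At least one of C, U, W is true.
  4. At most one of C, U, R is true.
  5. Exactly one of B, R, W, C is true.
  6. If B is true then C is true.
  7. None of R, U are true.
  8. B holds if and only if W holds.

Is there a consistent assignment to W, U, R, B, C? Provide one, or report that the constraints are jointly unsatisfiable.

W=F, U=F, R=F, B=F, C=T

  (1) {W, C}: 1 true — exactly one ✓
  (2) R=F, B=F — not both ✓
  (3) {C, U, W}: 1 true — at least one ✓
  (4) {C, U, R}: 1 true — at most one ✓
  (5) {B, R, W, C}: 1 true — exactly one ✓
  (6) B=F ⇒ C: vacuous ✓
  (7) {R, U}: 0 true — none ✓
  (8) B=F, W=F — same ✓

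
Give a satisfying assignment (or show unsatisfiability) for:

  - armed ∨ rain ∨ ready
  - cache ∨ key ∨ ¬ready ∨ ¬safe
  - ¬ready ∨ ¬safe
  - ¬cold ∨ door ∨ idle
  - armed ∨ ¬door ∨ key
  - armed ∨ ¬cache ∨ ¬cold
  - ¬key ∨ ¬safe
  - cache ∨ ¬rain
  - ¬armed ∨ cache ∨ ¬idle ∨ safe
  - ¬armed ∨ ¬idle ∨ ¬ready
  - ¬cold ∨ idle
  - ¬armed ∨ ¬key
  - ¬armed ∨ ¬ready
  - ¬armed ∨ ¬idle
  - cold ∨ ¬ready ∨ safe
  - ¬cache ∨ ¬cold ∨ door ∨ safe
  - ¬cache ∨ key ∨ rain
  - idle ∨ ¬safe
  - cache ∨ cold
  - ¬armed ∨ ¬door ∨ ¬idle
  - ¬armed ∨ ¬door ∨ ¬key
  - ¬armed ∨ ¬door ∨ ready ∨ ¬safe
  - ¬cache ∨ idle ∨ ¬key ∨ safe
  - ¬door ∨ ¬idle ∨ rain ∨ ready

Set rain = False.
Set cache = False.
  then (cache ∨ cold) forces cold = True.
  then (¬cold ∨ idle) forces idle = True.
  then (¬armed ∨ ¬idle) forces armed = False.
  then (armed ∨ rain ∨ ready) forces ready = True.
  then (¬ready ∨ ¬safe) forces safe = False.
Set key = True.
Set door = False.
All clauses satisfied.

rain = False, cache = False, cold = True, armed = False, safe = False, idle = True, ready = True, key = True, door = False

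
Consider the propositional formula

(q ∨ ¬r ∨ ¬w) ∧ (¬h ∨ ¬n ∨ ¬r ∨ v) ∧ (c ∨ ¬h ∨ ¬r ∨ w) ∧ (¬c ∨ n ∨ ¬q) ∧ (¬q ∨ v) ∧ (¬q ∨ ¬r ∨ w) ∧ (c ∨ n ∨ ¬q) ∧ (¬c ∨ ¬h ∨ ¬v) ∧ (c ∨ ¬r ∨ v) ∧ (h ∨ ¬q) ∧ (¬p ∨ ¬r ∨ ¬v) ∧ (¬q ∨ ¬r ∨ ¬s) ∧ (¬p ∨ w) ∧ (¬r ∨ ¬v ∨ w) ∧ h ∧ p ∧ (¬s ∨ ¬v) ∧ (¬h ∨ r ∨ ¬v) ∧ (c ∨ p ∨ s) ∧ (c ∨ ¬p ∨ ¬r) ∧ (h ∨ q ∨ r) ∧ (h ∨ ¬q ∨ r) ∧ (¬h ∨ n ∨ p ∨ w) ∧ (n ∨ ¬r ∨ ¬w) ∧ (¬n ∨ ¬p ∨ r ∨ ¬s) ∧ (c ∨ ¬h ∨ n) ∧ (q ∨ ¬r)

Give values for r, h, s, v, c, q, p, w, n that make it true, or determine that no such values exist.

r: False; h: True; s: True; v: False; c: True; q: False; p: True; w: True; n: False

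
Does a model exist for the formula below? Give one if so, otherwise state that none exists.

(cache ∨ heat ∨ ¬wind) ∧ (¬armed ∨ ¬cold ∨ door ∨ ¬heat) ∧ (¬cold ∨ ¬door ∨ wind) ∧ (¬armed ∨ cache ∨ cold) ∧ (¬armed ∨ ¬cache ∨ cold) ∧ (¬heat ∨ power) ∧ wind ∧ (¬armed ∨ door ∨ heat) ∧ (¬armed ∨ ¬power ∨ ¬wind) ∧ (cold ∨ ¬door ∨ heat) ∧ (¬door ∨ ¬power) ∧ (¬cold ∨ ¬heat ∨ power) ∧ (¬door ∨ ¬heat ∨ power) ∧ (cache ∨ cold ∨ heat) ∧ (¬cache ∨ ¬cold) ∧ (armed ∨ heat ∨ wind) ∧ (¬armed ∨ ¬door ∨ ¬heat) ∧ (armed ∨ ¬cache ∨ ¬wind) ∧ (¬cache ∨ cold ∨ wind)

cache=F, wind=T, cold=F, power=T, armed=F, heat=T, door=F

Unit clause (wind) forces wind = True.
Try cache = True:
  (¬cache ∨ ¬cold) forces cold = False.
  (¬armed ∨ ¬cache ∨ cold) forces armed = False.
  clause (armed ∨ ¬cache ∨ ¬wind) is falsified — backtrack.
So cache = False.
  then (cache ∨ heat ∨ ¬wind) forces heat = True.
  then (¬heat ∨ power) forces power = True.
  then (¬armed ∨ ¬power ∨ ¬wind) forces armed = False.
  then (¬door ∨ ¬power) forces door = False.
Set cold = False.
All clauses satisfied.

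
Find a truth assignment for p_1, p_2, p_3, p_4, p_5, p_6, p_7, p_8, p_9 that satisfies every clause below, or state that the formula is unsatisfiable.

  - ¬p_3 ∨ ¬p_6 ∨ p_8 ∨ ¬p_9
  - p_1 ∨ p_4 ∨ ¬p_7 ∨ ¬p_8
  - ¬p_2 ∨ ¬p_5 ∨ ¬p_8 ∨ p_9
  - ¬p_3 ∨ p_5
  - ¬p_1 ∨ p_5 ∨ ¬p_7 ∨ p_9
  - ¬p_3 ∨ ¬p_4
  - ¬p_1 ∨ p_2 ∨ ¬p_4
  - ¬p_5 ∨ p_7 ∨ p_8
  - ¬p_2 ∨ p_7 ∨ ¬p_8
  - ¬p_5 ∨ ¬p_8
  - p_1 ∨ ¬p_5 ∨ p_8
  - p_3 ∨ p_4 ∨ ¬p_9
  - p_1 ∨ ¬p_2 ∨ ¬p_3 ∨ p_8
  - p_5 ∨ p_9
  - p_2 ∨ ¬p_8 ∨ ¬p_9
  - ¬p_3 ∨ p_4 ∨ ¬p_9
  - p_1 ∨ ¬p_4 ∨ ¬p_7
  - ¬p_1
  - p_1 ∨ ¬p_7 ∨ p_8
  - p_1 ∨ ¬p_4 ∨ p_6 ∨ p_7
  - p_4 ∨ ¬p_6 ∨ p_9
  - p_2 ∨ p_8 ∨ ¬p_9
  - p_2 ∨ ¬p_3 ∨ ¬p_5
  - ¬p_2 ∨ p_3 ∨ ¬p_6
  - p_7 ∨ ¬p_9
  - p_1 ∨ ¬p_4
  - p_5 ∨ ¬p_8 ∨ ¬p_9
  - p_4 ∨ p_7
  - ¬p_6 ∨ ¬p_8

Unsatisfiable — no assignment works.

Case p_1 = True:
  Clause (¬p_1) is falsified — contradiction.
Case p_1 = False:
  (p_1 ∨ ¬p_4) forces p_4 = False.
  (p_4 ∨ p_7) forces p_7 = True.
  (p_1 ∨ p_4 ∨ ¬p_7 ∨ ¬p_8) forces p_8 = False.
  Clause (p_1 ∨ ¬p_7 ∨ p_8) is falsified — contradiction.
Both cases fail, so the formula is unsatisfiable.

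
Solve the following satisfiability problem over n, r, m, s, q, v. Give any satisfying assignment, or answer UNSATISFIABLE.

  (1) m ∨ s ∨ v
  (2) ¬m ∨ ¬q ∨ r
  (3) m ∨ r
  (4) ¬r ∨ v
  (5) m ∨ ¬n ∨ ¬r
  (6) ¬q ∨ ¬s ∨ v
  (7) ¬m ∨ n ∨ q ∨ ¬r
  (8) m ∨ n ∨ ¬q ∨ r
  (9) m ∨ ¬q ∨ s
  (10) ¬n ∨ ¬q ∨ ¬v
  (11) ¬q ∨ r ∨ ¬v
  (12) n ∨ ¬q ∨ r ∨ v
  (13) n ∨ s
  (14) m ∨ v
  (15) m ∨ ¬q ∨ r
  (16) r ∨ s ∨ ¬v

Set n = True.
Set r = False.
  then (m ∨ r) forces m = True.
  then (¬m ∨ ¬q ∨ r) forces q = False.
Set s = True.
Set v = True.
All clauses satisfied.

n = True; r = False; m = True; s = True; q = False; v = True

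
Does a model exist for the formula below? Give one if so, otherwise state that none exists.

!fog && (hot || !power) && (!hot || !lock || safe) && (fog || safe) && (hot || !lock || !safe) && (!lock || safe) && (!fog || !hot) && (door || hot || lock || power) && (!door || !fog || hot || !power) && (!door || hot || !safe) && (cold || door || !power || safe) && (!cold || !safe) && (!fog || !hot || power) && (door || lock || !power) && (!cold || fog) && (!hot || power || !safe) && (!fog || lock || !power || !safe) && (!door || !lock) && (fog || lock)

lock = True; hot = True; safe = True; door = False; power = True; cold = False; fog = False

Unit clause (!fog) forces fog = False.
In (fog || safe) only safe is left, so safe = True.
In (!cold || !safe) only !cold is left, so cold = False.
In (fog || lock) only lock is left, so lock = True.
In (hot || !lock || !safe) only hot is left, so hot = True.
In (!hot || power || !safe) only power is left, so power = True.
In (!door || !lock) only !door is left, so door = False.
All clauses satisfied.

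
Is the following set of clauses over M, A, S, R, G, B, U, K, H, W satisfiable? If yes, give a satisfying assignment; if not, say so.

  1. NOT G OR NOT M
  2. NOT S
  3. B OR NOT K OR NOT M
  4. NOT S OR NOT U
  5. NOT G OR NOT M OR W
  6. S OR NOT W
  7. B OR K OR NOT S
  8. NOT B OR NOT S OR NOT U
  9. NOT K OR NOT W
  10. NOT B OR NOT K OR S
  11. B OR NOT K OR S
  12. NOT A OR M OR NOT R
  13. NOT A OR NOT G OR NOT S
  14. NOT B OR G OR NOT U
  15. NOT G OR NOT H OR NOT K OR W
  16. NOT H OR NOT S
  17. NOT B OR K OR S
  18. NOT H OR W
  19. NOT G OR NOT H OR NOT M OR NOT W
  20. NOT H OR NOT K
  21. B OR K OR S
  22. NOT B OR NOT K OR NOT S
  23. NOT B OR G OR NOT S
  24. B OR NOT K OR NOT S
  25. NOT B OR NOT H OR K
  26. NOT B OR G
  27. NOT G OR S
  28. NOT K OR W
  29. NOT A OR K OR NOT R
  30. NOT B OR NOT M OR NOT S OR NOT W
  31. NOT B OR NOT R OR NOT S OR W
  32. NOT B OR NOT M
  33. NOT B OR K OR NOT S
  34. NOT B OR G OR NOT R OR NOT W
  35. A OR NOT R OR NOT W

Unsatisfiable

Case S = True:
  Clause (NOT S) is falsified — contradiction.
Case S = False:
  (S OR NOT W) forces W = False.
  (NOT H OR W) forces H = False.
  (NOT G OR S) forces G = False.
  (NOT B OR G) forces B = False.
  (B OR NOT K OR S) forces K = False.
  Clause (B OR K OR S) is falsified — contradiction.
Both cases fail, so the formula is unsatisfiable.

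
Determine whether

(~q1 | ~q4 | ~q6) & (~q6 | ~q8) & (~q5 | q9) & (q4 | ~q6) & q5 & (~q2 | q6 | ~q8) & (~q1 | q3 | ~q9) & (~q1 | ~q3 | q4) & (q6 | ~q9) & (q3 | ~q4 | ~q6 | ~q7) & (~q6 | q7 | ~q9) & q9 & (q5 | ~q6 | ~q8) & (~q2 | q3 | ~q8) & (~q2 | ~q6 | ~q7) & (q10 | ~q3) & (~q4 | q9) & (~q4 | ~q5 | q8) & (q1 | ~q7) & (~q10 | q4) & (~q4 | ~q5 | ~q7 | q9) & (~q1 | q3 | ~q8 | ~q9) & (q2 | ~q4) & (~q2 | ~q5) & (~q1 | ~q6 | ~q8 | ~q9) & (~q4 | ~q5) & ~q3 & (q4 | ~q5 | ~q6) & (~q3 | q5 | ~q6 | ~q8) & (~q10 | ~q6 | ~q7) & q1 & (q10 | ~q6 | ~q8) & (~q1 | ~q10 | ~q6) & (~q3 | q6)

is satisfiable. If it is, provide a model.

Case q1 = True:
  (q5) forces q5 = True.
  (~q5 | q9) forces q9 = True.
  (~q1 | q3 | ~q9) forces q3 = True.
  Clause (~q3) is falsified — contradiction.
Case q1 = False:
  Clause (q1) is falsified — contradiction.
Both cases fail, so the formula is unsatisfiable.

Unsatisfiable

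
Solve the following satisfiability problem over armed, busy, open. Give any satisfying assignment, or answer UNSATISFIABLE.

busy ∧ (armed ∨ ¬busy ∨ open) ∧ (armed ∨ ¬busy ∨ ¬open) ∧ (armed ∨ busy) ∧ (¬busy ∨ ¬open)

Unit clause (busy) forces busy = True.
In (¬busy ∨ ¬open) only ¬open is left, so open = False.
In (armed ∨ ¬busy ∨ open) only armed is left, so armed = True.
All clauses satisfied.

armed = True; busy = True; open = False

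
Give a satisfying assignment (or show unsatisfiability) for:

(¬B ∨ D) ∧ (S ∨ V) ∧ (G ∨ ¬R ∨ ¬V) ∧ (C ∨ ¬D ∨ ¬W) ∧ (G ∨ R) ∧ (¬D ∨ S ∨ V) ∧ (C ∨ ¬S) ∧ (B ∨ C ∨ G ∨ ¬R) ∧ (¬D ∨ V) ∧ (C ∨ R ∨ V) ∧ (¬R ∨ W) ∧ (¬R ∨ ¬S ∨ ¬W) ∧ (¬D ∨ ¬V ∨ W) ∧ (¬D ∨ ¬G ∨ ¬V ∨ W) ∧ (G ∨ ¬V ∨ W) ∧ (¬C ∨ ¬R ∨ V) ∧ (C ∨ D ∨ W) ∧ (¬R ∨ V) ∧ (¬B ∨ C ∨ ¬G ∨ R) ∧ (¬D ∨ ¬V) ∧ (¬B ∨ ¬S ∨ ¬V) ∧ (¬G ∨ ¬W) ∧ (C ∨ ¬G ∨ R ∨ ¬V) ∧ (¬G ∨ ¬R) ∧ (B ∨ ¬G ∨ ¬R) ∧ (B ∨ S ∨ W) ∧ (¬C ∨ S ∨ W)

S: True; W: False; D: False; G: True; B: False; C: True; R: False; V: True

Set S = True.
  then (C ∨ ¬S) forces C = True.
Try W = True:
  (¬R ∨ ¬S ∨ ¬W) forces R = False.
  (G ∨ R) forces G = True.
  clause (¬G ∨ ¬W) is falsified — backtrack.
So W = False.
  then (¬R ∨ W) forces R = False.
  then (G ∨ R) forces G = True.
Set D = False.
  then (¬B ∨ D) forces B = False.
Set V = True.
All clauses satisfied.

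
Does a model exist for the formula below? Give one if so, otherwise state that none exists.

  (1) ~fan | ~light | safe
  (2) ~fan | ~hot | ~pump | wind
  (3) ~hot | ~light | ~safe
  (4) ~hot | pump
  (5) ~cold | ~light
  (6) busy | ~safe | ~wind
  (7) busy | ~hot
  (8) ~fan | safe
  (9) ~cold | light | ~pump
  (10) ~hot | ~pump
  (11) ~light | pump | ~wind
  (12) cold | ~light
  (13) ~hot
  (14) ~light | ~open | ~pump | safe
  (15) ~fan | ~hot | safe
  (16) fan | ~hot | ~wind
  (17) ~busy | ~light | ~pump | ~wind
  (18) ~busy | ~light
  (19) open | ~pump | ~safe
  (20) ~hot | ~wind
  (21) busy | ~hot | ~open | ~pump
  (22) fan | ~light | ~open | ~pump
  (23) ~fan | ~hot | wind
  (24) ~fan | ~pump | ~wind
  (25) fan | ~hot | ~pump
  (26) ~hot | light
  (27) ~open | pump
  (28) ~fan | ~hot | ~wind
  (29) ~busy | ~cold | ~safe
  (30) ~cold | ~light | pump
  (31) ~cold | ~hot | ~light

light = False, busy = False, safe = True, hot = False, pump = False, fan = True, cold = True, wind = False, open = False

Unit clause (~hot) forces hot = False.
Try light = True:
  (~cold | ~light) forces cold = False.
  clause (cold | ~light) is falsified — backtrack.
So light = False.
Set busy = False.
Set safe = True.
  then (busy | ~safe | ~wind) forces wind = False.
Set pump = False.
  then (~open | pump) forces open = False.
Set fan = True.
Set cold = True.
All clauses satisfied.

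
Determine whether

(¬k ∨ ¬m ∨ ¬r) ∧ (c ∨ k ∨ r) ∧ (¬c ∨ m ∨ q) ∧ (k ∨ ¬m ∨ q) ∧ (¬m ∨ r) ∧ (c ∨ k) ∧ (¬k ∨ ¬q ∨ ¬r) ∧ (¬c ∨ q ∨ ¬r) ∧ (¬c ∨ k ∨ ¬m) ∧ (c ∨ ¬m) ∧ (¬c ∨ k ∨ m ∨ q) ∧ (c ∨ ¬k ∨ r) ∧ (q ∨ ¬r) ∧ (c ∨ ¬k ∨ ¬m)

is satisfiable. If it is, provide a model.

Set k = False.
  then (c ∨ k) forces c = True.
  then (¬c ∨ k ∨ ¬m) forces m = False.
  then (¬c ∨ k ∨ m ∨ q) forces q = True.
Set r = False.
All clauses satisfied.

k: False; r: False; q: True; c: True; m: False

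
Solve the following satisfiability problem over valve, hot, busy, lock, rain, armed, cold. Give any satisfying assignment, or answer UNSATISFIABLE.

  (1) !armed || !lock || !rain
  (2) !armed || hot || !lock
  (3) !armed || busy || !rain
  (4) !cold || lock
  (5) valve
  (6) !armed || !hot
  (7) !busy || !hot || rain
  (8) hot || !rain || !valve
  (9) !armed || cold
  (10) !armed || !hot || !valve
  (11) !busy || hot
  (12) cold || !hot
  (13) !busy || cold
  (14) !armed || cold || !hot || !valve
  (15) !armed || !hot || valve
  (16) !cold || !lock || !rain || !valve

valve = True; hot = False; busy = False; lock = True; rain = False; armed = False; cold = False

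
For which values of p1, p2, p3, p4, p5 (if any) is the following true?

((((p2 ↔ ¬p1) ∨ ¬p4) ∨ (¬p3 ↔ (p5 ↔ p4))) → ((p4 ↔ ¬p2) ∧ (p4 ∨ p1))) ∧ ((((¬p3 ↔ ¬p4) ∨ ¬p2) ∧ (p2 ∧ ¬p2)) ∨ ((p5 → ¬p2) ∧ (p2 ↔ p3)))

p1: True, p2: True, p3: True, p4: False, p5: False

  (((p2 ↔ ¬p1) ∨ ¬p4) ∨ (¬p3 ↔ (p5 ↔ p4))) → ((p4 ↔ ¬p2) ∧ (p4 ∨ p1)) = True
    ((p2 ↔ ¬p1) ∨ ¬p4) ∨ (¬p3 ↔ (p5 ↔ p4)) = True
      (p2 ↔ ¬p1) ∨ ¬p4 = True
        p2 ↔ ¬p1 = False
          ¬p1 = False
        ¬p4 = True
      ¬p3 ↔ (p5 ↔ p4) = False
        ¬p3 = False
        p5 ↔ p4 = True
    (p4 ↔ ¬p2) ∧ (p4 ∨ p1) = True
      p4 ↔ ¬p2 = True
        ¬p2 = False
      p4 ∨ p1 = True
  (((¬p3 ↔ ¬p4) ∨ ¬p2) ∧ (p2 ∧ ¬p2)) ∨ ((p5 → ¬p2) ∧ (p2 ↔ p3)) = True
    ((¬p3 ↔ ¬p4) ∨ ¬p2) ∧ (p2 ∧ ¬p2) = False
      (¬p3 ↔ ¬p4) ∨ ¬p2 = False
        ¬p3 ↔ ¬p4 = False
          ¬p3 = False
          ¬p4 = True
        ¬p2 = False
      p2 ∧ ¬p2 = False
        ¬p2 = False
    (p5 → ¬p2) ∧ (p2 ↔ p3) = True
      p5 → ¬p2 = True
        ¬p2 = False
      p2 ↔ p3 = True
Both conjuncts True, so the formula holds.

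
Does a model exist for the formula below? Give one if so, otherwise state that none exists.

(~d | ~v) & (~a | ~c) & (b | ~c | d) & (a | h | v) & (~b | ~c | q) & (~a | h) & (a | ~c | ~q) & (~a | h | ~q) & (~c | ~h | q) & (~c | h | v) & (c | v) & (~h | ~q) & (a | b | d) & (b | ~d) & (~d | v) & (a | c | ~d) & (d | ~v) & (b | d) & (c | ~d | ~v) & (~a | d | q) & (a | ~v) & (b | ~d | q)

UNSATISFIABLE

Case v = True:
  (~d | ~v) forces d = False.
  Clause (d | ~v) is falsified — contradiction.
Case v = False:
  (c | v) forces c = True.
  (~a | ~c) forces a = False.
  (a | h | v) forces h = True.
  (a | ~c | ~q) forces q = False.
  Clause (~c | ~h | q) is falsified — contradiction.
Both cases fail, so the formula is unsatisfiable.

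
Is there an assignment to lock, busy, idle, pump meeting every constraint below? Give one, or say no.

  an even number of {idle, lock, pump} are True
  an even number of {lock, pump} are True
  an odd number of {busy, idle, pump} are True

lock = True, busy = False, idle = False, pump = True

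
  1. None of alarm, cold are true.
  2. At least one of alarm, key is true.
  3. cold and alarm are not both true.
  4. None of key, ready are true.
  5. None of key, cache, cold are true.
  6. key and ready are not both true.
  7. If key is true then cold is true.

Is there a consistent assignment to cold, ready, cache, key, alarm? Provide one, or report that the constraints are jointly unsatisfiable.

No satisfying assignment exists.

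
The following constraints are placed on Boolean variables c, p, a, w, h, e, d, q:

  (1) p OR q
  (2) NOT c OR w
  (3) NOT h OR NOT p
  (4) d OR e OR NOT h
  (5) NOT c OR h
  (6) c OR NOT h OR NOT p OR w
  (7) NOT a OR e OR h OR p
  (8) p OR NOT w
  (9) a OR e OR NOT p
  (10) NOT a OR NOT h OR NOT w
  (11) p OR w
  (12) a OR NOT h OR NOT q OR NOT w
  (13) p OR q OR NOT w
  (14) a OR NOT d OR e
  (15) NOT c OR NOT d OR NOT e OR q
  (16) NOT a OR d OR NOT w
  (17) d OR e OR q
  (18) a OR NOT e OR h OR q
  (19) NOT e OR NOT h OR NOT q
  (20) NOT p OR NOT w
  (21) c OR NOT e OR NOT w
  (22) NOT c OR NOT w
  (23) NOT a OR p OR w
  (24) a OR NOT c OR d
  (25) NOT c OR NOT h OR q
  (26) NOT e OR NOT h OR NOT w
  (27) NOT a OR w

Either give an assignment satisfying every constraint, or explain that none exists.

Try c = True:
  (NOT c OR w) forces w = True.
  clause (NOT c OR NOT w) is falsified — backtrack.
So c = False.
Set p = True.
  then (NOT h OR NOT p) forces h = False.
  then (NOT p OR NOT w) forces w = False.
  then (NOT a OR w) forces a = False.
  then (a OR e OR NOT p) forces e = True.
  then (a OR NOT e OR h OR q) forces q = True.
Set d = False.
All clauses satisfied.

c: False, p: True, a: False, w: False, h: False, e: True, d: False, q: True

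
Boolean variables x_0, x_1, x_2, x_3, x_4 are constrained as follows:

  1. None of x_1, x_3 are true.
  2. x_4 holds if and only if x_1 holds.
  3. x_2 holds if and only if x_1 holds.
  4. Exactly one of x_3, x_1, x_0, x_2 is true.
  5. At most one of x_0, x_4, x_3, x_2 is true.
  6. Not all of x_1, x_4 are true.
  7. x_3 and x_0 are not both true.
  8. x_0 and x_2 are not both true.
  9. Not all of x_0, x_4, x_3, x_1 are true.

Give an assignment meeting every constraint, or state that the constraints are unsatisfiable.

x_0 = True, x_1 = False, x_2 = False, x_3 = False, x_4 = False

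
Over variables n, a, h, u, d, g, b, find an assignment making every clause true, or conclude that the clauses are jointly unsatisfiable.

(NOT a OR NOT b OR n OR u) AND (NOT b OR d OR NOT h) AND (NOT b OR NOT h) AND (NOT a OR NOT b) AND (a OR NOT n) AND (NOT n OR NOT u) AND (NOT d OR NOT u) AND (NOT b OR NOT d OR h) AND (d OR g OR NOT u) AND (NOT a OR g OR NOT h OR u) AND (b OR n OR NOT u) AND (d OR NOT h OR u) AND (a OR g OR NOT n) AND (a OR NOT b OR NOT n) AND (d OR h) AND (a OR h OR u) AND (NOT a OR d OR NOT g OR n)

Set n = True.
  then (a OR NOT n) forces a = True.
  then (NOT n OR NOT u) forces u = False.
  then (NOT a OR NOT b) forces b = False.
Set h = False.
  then (d OR h) forces d = True.
Set g = True.
All clauses satisfied.

n=T, a=T, h=F, u=F, d=T, g=T, b=F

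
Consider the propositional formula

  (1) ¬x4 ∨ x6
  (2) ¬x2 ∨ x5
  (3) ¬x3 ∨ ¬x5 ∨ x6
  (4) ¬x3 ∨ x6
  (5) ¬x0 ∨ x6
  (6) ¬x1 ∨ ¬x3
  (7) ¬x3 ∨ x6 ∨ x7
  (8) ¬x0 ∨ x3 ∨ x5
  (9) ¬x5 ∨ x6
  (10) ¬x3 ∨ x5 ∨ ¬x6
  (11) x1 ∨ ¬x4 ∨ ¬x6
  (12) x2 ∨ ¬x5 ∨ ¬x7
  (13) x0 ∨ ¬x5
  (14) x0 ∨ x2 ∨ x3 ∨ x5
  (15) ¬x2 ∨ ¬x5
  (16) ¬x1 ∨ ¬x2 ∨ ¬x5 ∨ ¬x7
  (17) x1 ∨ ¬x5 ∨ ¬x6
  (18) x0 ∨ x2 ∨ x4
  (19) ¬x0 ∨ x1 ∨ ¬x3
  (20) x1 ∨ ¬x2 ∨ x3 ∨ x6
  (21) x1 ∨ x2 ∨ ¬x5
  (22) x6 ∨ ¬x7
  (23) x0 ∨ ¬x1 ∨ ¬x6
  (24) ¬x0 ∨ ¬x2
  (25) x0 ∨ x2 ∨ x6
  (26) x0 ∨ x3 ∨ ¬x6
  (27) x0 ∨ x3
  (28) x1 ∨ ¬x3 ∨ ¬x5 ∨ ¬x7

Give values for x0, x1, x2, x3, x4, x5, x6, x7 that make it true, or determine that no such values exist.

Set x0 = True.
  then (¬x0 ∨ x6) forces x6 = True.
  then (¬x0 ∨ ¬x2) forces x2 = False.
Set x1 = True.
  then (¬x1 ∨ ¬x3) forces x3 = False.
  then (¬x0 ∨ x3 ∨ x5) forces x5 = True.
  then (x2 ∨ ¬x5 ∨ ¬x7) forces x7 = False.
Set x4 = False.
All clauses satisfied.

x0: True; x1: True; x2: False; x3: False; x4: False; x5: True; x6: True; x7: False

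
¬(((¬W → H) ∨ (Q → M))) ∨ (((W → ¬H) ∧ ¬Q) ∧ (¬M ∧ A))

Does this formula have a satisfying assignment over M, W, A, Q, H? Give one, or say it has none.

M = False, W = False, A = False, Q = True, H = False

  ¬(((¬W → H) ∨ (Q → M))) ∨ (((W → ¬H) ∧ ¬Q) ∧ (¬M ∧ A)) = True
    ¬(((¬W → H) ∨ (Q → M))) = True
      (¬W → H) ∨ (Q → M) = False
        ¬W → H = False
          ¬W = True
        Q → M = False
    ((W → ¬H) ∧ ¬Q) ∧ (¬M ∧ A) = False
      (W → ¬H) ∧ ¬Q = False
        W → ¬H = True
          ¬H = True
        ¬Q = False
      ¬M ∧ A = False
        ¬M = True
The formula evaluates to True.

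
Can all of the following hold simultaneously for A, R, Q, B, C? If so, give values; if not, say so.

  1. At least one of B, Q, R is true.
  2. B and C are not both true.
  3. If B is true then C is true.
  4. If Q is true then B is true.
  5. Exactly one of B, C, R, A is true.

A = False, R = True, Q = False, B = False, C = False

  (1) {B, Q, R}: 1 true — at least one ✓
  (2) B=F, C=F — not both ✓
  (3) B=F ⇒ C: vacuous ✓
  (4) Q=F ⇒ B: vacuous ✓
  (5) {B, C, R, A}: 1 true — exactly one ✓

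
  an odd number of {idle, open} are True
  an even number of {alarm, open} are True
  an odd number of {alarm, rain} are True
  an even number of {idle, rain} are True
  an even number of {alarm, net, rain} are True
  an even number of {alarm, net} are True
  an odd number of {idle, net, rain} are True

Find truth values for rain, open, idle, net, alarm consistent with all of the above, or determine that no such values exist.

rain=F; open=T; idle=F; net=T; alarm=T

{idle, open}: 1 true → odd ✓
{alarm, open}: 2 true → even ✓
{alarm, rain}: 1 true → odd ✓
{idle, rain}: 0 true → even ✓
{alarm, net, rain}: 2 true → even ✓
{alarm, net}: 2 true → even ✓
{idle, net, rain}: 1 true → odd ✓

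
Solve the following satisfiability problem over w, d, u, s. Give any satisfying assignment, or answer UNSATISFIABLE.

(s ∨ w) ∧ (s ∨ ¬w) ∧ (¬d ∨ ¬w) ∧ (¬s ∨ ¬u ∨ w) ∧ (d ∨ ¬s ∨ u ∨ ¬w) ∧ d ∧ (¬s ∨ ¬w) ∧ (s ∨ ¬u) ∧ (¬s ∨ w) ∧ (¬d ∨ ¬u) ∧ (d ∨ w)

Unsatisfiable

Case w = True:
  (s ∨ ¬w) forces s = True.
  Clause (¬s ∨ ¬w) is falsified — contradiction.
Case w = False:
  (s ∨ w) forces s = True.
  Clause (¬s ∨ w) is falsified — contradiction.
Both cases fail, so the formula is unsatisfiable.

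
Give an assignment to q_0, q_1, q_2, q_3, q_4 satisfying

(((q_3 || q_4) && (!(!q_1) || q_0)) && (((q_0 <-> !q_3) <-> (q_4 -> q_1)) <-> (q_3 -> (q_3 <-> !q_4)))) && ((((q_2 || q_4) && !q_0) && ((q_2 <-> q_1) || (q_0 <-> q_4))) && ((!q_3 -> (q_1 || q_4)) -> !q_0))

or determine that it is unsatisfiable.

q_0 = False, q_1 = True, q_2 = True, q_3 = True, q_4 = False

  ((q_3 || q_4) && (!(!q_1) || q_0)) && (((q_0 <-> !q_3) <-> (q_4 -> q_1)) <-> (q_3 -> (q_3 <-> !q_4))) = True
    (q_3 || q_4) && (!(!q_1) || q_0) = True
      q_3 || q_4 = True
      !(!q_1) || q_0 = True
        !(!q_1) = True
          !q_1 = False
    ((q_0 <-> !q_3) <-> (q_4 -> q_1)) <-> (q_3 -> (q_3 <-> !q_4)) = True
      (q_0 <-> !q_3) <-> (q_4 -> q_1) = True
        q_0 <-> !q_3 = True
          !q_3 = False
        q_4 -> q_1 = True
      q_3 -> (q_3 <-> !q_4) = True
        q_3 <-> !q_4 = True
          !q_4 = True
  (((q_2 || q_4) && !q_0) && ((q_2 <-> q_1) || (q_0 <-> q_4))) && ((!q_3 -> (q_1 || q_4)) -> !q_0) = True
    ((q_2 || q_4) && !q_0) && ((q_2 <-> q_1) || (q_0 <-> q_4)) = True
      (q_2 || q_4) && !q_0 = True
        q_2 || q_4 = True
        !q_0 = True
      (q_2 <-> q_1) || (q_0 <-> q_4) = True
        q_2 <-> q_1 = True
        q_0 <-> q_4 = True
    (!q_3 -> (q_1 || q_4)) -> !q_0 = True
      !q_3 -> (q_1 || q_4) = True
        !q_3 = False
        q_1 || q_4 = True
      !q_0 = True
Both conjuncts True, so the formula holds.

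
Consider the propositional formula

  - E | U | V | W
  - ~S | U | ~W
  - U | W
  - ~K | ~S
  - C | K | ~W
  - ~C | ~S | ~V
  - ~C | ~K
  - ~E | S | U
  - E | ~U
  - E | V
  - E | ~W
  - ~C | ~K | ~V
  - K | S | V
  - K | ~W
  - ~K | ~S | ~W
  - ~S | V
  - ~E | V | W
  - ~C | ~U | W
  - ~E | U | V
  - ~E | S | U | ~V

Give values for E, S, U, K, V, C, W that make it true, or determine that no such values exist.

E = True; S = False; U = True; K = True; V = True; C = False; W = True

Set E = True.
Set S = False.
  then (~E | S | U) forces U = True.
Set K = True.
  then (~C | ~K) forces C = False.
Set V = True.
Set W = True.
All clauses satisfied.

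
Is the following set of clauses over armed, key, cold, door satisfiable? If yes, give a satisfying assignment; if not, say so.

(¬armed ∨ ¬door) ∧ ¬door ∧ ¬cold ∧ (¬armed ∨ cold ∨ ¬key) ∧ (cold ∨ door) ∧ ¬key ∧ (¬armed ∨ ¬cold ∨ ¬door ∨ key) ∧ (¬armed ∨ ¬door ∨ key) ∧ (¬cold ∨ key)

Unsatisfiable

Case cold = True:
  Clause (¬cold) is falsified — contradiction.
Case cold = False:
  (¬door) forces door = False.
  Clause (cold ∨ door) is falsified — contradiction.
Both cases fail, so the formula is unsatisfiable.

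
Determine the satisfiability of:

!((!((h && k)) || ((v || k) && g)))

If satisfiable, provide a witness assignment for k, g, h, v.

k: True; g: False; h: True; v: False

  !((!((h && k)) || ((v || k) && g))) = True
    !((h && k)) || ((v || k) && g) = False
      !((h && k)) = False
        h && k = True
      (v || k) && g = False
        v || k = True
The formula evaluates to True.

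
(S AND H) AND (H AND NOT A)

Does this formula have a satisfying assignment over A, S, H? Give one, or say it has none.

A: False, S: True, H: True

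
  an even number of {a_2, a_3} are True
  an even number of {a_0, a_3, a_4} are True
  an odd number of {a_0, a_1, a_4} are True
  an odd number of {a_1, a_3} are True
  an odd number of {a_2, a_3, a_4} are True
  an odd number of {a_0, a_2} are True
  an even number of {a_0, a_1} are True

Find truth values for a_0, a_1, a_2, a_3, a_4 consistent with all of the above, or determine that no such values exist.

a_0: True, a_1: True, a_2: False, a_3: False, a_4: True

{a_2, a_3}: 0 true → even ✓
{a_0, a_3, a_4}: 2 true → even ✓
{a_0, a_1, a_4}: 3 true → odd ✓
{a_1, a_3}: 1 true → odd ✓
{a_2, a_3, a_4}: 1 true → odd ✓
{a_0, a_2}: 1 true → odd ✓
{a_0, a_1}: 2 true → even ✓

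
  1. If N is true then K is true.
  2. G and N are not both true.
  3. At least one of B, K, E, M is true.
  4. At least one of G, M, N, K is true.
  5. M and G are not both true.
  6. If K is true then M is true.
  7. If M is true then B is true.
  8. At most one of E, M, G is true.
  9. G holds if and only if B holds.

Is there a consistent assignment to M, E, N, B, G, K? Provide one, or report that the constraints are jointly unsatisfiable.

M: False, E: False, N: False, B: True, G: True, K: False

  (1) N=F ⇒ K: vacuous ✓
  (2) G=T, N=F — not both ✓
  (3) {B, K, E, M}: 1 true — at least one ✓
  (4) {G, M, N, K}: 1 true — at least one ✓
  (5) M=F, G=T — not both ✓
  (6) K=F ⇒ M: vacuous ✓
  (7) M=F ⇒ B: vacuous ✓
  (8) {E, M, G}: 1 true — at most one ✓
  (9) G=T, B=T — same ✓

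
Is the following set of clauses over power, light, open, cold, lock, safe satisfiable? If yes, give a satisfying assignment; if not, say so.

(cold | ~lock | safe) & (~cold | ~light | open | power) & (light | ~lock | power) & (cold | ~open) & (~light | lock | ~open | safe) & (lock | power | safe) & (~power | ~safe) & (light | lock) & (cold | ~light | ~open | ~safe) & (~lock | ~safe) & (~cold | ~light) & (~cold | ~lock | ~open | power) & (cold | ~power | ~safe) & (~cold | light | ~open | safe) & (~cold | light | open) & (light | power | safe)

power = True, light = True, open = False, cold = False, lock = False, safe = False

Set power = True.
  then (~power | ~safe) forces safe = False.
Try light = False:
  (light | lock) forces lock = True.
  (cold | ~lock | safe) forces cold = True.
  (~cold | light | ~open | safe) forces open = False.
  clause (~cold | light | open) is falsified — backtrack.
So light = True.
  then (~cold | ~light) forces cold = False.
  then (cold | ~lock | safe) forces lock = False.
  then (cold | ~open) forces open = False.
All clauses satisfied.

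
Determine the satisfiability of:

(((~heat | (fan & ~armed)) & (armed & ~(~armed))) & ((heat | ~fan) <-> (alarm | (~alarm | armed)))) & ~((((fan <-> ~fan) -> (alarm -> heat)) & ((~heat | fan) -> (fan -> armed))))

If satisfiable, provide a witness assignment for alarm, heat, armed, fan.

No satisfying assignment exists.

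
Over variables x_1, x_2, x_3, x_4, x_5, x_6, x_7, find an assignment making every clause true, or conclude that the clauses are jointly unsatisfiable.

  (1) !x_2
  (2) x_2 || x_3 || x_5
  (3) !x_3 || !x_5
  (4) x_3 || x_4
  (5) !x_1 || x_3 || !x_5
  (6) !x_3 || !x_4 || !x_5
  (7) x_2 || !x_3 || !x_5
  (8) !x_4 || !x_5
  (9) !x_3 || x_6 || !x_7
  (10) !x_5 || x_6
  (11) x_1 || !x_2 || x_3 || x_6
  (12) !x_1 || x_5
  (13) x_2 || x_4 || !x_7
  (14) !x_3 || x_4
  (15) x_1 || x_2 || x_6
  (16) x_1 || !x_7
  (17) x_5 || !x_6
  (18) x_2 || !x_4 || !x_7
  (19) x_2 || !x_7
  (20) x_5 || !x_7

Case x_4 = True:
  (!x_2) forces x_2 = False.
  (!x_4 || !x_5) forces x_5 = False.
  (x_2 || x_3 || x_5) forces x_3 = True.
  (!x_1 || x_5) forces x_1 = False.
  (x_1 || x_2 || x_6) forces x_6 = True.
  Clause (x_5 || !x_6) is falsified — contradiction.
Case x_4 = False:
  (!x_2) forces x_2 = False.
  (x_3 || x_4) forces x_3 = True.
  Clause (!x_3 || x_4) is falsified — contradiction.
Both cases fail, so the formula is unsatisfiable.

No satisfying assignment exists.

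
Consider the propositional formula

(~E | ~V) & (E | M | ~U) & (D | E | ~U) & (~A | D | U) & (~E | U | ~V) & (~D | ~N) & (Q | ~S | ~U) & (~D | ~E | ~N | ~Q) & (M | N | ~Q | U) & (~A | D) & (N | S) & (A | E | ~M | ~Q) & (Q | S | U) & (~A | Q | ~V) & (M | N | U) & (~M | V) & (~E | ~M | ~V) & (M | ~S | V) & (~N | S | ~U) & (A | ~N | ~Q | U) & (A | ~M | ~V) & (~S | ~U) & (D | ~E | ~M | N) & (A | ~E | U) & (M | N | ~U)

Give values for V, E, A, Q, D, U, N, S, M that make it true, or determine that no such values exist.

Set V = True.
  then (~E | ~V) forces E = False.
Set A = True.
  then (~A | D) forces D = True.
  then (~A | Q | ~V) forces Q = True.
  then (~D | ~N) forces N = False.
  then (N | S) forces S = True.
  then (~S | ~U) forces U = False.
  then (M | N | ~Q | U) forces M = True.
All clauses satisfied.

V = True; E = False; A = True; Q = True; D = True; U = False; N = False; S = True; M = True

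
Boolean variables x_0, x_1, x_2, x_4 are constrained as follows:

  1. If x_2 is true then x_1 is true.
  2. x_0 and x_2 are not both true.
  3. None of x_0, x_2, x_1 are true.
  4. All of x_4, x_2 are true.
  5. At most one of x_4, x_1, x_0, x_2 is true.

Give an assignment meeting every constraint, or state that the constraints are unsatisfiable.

Case x_2 = True:
  Constraint (3) is violated (x_2=T) — contradiction.
Case x_2 = False:
  Constraint (4) is violated (x_2=F) — contradiction.
Both cases fail — unsatisfiable.

UNSATISFIABLE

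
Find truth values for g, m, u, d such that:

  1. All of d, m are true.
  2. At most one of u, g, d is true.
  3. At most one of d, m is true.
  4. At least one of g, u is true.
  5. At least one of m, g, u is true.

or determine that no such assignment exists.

Case m = True:
  (1) forces d = True.
  Constraint (3) is violated (d=T, m=T) — contradiction.
Case m = False:
  Constraint (1) is violated (m=F) — contradiction.
Both cases fail — unsatisfiable.

UNSATISFIABLE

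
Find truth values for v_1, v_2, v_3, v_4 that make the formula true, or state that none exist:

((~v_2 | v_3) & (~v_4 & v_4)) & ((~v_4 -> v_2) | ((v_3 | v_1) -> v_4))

Unsatisfiable

Case v_4 = True: the conjunct ~v_4 is False.
Case v_4 = False: the conjunct v_4 is False.
Both cases fail — unsatisfiable.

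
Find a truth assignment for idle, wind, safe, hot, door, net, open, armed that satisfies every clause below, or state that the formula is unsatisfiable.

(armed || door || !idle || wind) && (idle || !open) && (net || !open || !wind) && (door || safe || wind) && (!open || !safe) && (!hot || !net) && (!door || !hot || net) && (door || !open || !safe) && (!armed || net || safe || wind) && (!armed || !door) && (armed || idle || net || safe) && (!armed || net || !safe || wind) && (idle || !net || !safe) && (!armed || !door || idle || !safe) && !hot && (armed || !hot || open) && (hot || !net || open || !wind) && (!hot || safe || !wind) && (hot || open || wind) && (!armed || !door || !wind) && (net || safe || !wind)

idle = True; wind = True; safe = False; hot = False; door = False; net = True; open = True; armed = True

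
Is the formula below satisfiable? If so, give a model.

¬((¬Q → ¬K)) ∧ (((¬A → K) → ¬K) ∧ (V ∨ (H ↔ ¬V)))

Case K = True: the conjunct (¬A → K) → ¬K becomes (¬A → True) → ¬True = False.
Case K = False: the conjunct ¬((¬Q → ¬K)) becomes ¬((¬Q → True)) = False.
Both cases fail — unsatisfiable.

Unsatisfiable — no assignment works.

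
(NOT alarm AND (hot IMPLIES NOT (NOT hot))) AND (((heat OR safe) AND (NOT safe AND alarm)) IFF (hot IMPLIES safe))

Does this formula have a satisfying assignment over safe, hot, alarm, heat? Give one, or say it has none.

safe: False, hot: True, alarm: False, heat: False

  NOT alarm AND (hot IMPLIES NOT (NOT hot)) = True
    NOT alarm = True
    hot IMPLIES NOT (NOT hot) = True
      NOT (NOT hot) = True
        NOT hot = False
  ((heat OR safe) AND (NOT safe AND alarm)) IFF (hot IMPLIES safe) = True
    (heat OR safe) AND (NOT safe AND alarm) = False
      heat OR safe = False
      NOT safe AND alarm = False
        NOT safe = True
    hot IMPLIES safe = False
Both conjuncts True, so the formula holds.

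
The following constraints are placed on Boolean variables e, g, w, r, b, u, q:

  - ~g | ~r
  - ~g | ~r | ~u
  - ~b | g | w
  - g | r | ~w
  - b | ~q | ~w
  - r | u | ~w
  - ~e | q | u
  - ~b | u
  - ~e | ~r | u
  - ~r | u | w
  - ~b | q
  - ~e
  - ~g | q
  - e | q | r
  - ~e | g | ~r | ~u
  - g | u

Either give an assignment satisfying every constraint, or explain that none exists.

e=F, g=F, w=T, r=T, b=T, u=T, q=T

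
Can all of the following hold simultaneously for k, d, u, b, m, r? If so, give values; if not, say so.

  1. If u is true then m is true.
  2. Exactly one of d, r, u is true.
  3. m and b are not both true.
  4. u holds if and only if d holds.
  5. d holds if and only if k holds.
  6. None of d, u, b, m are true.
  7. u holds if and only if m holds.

k: False, d: False, u: False, b: False, m: False, r: True

  (1) u=F ⇒ m: vacuous ✓
  (2) {d, r, u}: 1 true — exactly one ✓
  (3) m=F, b=F — not both ✓
  (4) u=F, d=F — same ✓
  (5) d=F, k=F — same ✓
  (6) {d, u, b, m}: 0 true — none ✓
  (7) u=F, m=F — same ✓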